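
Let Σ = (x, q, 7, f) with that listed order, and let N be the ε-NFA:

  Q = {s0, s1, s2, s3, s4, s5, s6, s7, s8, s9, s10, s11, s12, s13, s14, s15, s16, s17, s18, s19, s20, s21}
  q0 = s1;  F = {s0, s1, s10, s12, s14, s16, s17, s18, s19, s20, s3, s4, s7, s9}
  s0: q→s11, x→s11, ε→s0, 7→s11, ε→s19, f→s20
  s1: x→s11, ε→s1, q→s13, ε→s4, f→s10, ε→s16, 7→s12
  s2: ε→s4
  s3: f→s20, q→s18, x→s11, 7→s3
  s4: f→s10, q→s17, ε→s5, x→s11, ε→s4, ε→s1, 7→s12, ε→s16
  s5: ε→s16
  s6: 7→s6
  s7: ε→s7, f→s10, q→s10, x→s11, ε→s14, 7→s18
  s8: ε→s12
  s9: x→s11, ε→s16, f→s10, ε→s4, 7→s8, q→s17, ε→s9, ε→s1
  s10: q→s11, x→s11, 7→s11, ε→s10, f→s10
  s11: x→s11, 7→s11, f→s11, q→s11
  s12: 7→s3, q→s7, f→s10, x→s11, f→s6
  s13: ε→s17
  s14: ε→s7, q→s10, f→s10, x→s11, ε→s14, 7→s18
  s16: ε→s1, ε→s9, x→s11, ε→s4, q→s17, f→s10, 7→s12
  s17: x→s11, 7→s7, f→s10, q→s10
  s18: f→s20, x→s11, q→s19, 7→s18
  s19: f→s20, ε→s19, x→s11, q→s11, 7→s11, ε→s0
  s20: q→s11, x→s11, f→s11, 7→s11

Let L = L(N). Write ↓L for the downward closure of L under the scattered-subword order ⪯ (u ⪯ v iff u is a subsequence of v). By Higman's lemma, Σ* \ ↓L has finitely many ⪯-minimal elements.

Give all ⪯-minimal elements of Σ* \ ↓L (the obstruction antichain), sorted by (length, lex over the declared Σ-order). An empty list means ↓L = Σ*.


|Q|=22, |F|=14, |δ|=89 (27 ε).
min D↑ (10 st, q0=0, F={1}): 0:x→1,q→2,7→3,f→4 1:x→1,q→1,7→1,f→1 2:x→1,q→4,7→5,f→4 3:x→1,q→5,7→6,f→4 4:x→1,q→1,7→1,f→4 5:x→1,q→4,7→7,f→4 6:x→1,q→7,7→6,f→8 7:x→1,q→9,7→7,f→8 8:x→1,q→1,7→1,f→1 9:x→1,q→1,7→1,f→8.
'x': N↓-sim [19, 1] end={s11} — reject; 1/1 single-dels accept.
'fq': run [19, 4, 1] end={s11} — reject; 2/2 del acc.
'f7': |S_i|=[19, 4, 2] end={s11,s6} rej; 2/2 del acc.
'qqq': run [19, 10, 5, 1] end={s11} — reject; 3/3 single-dels accept.
'qq7': run [19, 10, 5, 1] end={s11} rej; 3/3 single-dels accept.
'77ff': run [19, 12, 7, 2, 1] end={s11} rej; 4/4 single-dels accept.
6 obstructions.

Antichain: [x, fq, f7, qqq, qq7, 77ff].


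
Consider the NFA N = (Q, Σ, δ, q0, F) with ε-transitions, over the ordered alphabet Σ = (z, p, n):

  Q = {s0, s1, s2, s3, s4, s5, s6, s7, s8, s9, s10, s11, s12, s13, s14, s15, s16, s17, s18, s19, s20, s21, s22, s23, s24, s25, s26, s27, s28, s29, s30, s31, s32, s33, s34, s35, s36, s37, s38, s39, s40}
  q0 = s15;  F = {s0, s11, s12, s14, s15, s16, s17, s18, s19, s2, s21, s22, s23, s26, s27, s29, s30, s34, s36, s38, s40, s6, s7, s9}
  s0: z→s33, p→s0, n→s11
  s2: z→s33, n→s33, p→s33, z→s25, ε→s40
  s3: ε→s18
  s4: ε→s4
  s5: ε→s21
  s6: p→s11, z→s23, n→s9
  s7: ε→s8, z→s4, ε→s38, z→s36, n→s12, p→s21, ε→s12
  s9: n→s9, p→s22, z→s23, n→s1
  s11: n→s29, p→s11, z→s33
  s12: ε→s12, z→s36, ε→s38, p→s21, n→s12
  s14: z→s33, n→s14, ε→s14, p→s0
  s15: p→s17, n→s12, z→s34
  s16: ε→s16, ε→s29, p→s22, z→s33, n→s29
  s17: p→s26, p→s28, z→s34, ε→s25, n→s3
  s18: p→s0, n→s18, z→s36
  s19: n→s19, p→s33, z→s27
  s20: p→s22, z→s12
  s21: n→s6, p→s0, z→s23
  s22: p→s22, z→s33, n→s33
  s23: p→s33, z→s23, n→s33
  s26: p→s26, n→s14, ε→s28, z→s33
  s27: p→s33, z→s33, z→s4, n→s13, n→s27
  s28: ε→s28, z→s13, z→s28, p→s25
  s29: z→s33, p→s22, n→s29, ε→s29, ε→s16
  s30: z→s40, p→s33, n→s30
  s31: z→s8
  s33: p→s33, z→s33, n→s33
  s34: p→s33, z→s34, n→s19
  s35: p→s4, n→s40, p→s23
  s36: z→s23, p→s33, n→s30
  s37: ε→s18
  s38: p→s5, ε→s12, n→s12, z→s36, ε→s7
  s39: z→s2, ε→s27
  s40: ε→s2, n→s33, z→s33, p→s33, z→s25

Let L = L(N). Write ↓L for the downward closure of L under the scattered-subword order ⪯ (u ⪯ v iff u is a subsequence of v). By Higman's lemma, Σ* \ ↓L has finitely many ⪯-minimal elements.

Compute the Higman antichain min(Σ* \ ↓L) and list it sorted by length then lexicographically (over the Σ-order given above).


min(Σ*\↓L) = [zp, ppz, znzz, nzzn, npzn, npnnpn].

|Q|=41, |F|=24, |δ|=114 (22 ε).
min D↑ (21 st, q0=0, F={4}): 0:z→1,p→2,n→3 1:z→1,p→4,n→5 2:z→1,p→6,n→7 3:z→8,p→9,n→3 4:z→4,p→4,n→4 5:z→10,p→4,n→5 6:z→4,p→6,n→11 7:z→8,p→12,n→7 8:z→13,p→4,n→14 9:z→13,p→12,n→15 10:z→4,p→4,n→10 11:z→4,p→12,n→11 12:z→4,p→12,n→16 13:z→13,p→4,n→4 14:z→17,p→4,n→14 15:z→13,p→16,n→18 16:z→4,p→16,n→19 17:z→4,p→4,n→4 18:z→13,p→20,n→18 19:z→4,p→20,n→19 20:z→4,p→20,n→4.
'zp': run [33, 13, 2] end={s25,s33} ∉↓L; 2/2 single-dels accept.
'ppz': |S_i|=[33, 28, 11, 4] end={s13,s25,s28,s33} rej; 3/3 single-dels accept.
'znzz': N↓-sim [33, 13, 9, 7, 3] end={s25,s33,s4} rej; 4/4 single-dels accept.
'nzzn': N↓-sim [33, 28, 10, 6, 1] end={s33} ∉↓L; 4/4 deletions ∈↓L.
'npzn': |S_i|=[33, 28, 12, 2, 1] end={s33} rej; 4/4 deletions ∈↓L.
'npnnpn': N↓-sim [33, 28, 12, 9, 7, 2, 1] end={s33} ∉↓L; 6/6 single-dels accept.
6 words, ⪯-incomp.


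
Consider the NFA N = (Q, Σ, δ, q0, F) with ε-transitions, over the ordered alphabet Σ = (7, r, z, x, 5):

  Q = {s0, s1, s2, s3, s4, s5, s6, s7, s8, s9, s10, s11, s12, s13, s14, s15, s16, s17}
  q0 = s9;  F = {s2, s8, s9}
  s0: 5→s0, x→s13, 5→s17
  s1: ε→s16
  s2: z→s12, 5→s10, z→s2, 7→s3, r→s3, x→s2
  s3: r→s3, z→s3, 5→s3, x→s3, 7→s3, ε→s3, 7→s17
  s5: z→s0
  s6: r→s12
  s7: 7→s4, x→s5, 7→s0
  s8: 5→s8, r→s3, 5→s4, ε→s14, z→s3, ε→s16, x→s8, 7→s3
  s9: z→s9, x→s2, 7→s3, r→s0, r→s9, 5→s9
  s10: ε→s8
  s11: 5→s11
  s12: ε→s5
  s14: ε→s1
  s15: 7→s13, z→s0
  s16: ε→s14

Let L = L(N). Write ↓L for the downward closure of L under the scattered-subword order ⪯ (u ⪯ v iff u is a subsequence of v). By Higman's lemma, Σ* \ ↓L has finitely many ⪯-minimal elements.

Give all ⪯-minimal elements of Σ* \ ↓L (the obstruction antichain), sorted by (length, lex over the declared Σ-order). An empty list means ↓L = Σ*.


|Q|=18, |F|=3, |δ|=43 (8 ε).
min D↑ (4 st, q0=0, F={1}): 0:7→1,r→0,z→0,x→2,5→0 1:7→1,r→1,z→1,x→1,5→1 2:7→1,r→1,z→2,x→2,5→3 3:7→1,r→1,z→1,x→3,5→3.
'7': N↓-sim [14, 2] end={s17,s3} — reject; 1/1 deletions ∈↓L.
'xr': run [14, 13, 2] end={s17,s3} ∉↓L; 2/2 deletions ∈↓L.
'x5z': N↓-sim [14, 13, 10, 2] end={s17,s3} — reject; 3/3 del acc.
3 minimals (antichain).

Antichain: [7, xr, x5z].


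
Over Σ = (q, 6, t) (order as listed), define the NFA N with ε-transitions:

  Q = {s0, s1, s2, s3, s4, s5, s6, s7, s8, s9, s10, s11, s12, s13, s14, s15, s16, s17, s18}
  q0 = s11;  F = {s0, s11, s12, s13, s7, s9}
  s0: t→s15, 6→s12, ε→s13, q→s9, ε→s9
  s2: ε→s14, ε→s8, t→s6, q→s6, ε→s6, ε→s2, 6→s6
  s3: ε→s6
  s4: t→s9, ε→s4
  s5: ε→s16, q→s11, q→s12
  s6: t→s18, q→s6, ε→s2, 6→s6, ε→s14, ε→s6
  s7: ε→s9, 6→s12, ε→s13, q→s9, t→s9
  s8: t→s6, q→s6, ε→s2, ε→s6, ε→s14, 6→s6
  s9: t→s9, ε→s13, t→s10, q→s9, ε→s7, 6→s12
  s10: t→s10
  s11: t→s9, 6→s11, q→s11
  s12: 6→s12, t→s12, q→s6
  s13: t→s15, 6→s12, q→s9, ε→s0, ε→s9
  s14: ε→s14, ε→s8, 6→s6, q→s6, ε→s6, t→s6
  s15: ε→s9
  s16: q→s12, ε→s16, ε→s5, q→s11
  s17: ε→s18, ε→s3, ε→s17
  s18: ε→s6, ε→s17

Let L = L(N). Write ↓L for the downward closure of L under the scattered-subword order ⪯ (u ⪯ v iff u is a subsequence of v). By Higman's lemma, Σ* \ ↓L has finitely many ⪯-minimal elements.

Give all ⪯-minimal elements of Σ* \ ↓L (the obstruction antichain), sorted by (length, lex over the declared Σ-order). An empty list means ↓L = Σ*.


A = [t6q].

|Q|=19, |F|=6, |δ|=69 (32 ε).
min D↑ (4 st, q0=0, F={3}): 0:q→0,6→0,t→1 1:q→1,6→2,t→1 2:q→3,6→2,t→2 3:q→3,6→3,t→3.
't6q': run [15, 14, 8, 7] end={s14,s17,s18,s2,s3,s6,s8} rej; 3/3 del acc.
1 words, ⪯-incomp.


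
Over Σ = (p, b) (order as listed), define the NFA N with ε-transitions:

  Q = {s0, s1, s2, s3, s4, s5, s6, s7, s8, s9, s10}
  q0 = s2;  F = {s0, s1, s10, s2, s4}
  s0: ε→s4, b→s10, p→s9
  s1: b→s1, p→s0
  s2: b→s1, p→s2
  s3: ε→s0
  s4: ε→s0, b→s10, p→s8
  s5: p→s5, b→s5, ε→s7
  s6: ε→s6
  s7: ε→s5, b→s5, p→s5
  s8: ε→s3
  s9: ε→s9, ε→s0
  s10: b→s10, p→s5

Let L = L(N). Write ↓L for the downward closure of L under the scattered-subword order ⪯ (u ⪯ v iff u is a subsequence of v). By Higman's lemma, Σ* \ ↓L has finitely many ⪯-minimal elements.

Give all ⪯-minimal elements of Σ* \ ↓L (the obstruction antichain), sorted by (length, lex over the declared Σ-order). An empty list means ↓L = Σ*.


|Q|=11, |F|=5, |δ|=23 (9 ε).
min D↑ (5 st, q0=0, F={4}): 0:p→0,b→1 1:p→2,b→1 2:p→2,b→3 3:p→4,b→3 4:p→4,b→4.
'bpbp': run [10, 9, 8, 3, 2] end={s5,s7} — reject; 4/4 del acc.
1 words, ⪯-incomp.

A = [bpbp].


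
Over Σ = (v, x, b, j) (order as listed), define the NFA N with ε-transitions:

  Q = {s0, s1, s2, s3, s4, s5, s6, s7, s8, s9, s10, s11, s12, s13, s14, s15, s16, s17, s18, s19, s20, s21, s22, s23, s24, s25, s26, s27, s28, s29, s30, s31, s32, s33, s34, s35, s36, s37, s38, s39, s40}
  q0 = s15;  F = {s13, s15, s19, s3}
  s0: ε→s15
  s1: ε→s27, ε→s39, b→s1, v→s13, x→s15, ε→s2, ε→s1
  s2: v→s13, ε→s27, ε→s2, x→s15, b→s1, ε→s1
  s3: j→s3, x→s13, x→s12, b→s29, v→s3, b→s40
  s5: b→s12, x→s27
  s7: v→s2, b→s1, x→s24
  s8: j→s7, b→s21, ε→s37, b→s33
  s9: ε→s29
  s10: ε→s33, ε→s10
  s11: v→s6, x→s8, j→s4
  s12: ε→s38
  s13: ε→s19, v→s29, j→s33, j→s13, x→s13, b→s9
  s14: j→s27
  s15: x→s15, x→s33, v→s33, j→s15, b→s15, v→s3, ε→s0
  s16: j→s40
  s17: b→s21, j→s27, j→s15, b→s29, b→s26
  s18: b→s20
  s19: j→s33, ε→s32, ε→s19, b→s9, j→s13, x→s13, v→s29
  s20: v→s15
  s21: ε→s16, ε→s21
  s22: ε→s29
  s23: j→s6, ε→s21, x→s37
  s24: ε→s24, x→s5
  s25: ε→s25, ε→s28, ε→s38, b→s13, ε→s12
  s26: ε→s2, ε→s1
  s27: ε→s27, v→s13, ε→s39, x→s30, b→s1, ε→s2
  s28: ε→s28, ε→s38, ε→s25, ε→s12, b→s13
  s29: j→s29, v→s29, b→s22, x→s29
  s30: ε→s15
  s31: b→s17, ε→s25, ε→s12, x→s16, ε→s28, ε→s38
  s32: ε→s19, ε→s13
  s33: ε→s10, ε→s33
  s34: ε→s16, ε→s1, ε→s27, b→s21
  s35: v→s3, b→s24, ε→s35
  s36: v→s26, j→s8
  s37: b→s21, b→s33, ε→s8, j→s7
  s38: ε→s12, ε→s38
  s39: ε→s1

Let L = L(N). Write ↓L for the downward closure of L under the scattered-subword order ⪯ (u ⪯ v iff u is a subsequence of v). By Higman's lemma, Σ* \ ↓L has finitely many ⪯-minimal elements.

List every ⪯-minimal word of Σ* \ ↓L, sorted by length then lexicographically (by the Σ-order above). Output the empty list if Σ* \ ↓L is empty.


A = [vb, vxv].

|Q|=41, |F|=4, |δ|=122 (52 ε).
min D↑ (4 st, q0=0, F={3}): 0:v→1,x→0,b→0,j→0 1:v→1,x→2,b→3,j→1 2:v→3,x→2,b→3,j→2 3:v→3,x→3,b→3,j→3 (ε-aug+det+¬).
'vb': run [14, 12, 4] end={s22,s29,s40,s9} ∉↓L; 2/2 deletions ∈↓L.
'vxv': N↓-sim [14, 12, 10, 2] end={s22,s29} rej; 3/3 deletions ∈↓L.
2 words, ⪯-incomp.


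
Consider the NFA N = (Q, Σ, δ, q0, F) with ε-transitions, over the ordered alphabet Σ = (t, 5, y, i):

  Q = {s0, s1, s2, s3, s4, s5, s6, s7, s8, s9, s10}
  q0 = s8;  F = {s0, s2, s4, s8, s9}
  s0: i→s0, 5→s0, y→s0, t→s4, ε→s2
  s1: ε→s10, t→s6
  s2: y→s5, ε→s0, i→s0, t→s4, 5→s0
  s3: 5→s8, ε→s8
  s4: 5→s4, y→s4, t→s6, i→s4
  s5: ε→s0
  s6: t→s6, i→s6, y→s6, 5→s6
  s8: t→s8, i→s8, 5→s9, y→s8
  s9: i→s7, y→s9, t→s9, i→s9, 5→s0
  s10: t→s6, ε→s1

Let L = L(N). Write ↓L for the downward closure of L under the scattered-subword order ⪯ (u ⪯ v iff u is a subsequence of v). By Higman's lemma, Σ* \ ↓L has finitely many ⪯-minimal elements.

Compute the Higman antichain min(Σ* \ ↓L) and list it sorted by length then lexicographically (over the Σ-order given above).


|Q|=11, |F|=5, |δ|=34 (6 ε).
min D↑ (5 st, q0=0, F={4}): 0:t→0,5→1,y→0,i→0 1:t→1,5→2,y→1,i→1 2:t→3,5→2,y→2,i→2 3:t→4,5→3,y→3,i→3 4:t→4,5→4,y→4,i→4 (ε-aug+det+¬).
'55tt': run [8, 7, 5, 2, 1] end={s6} — reject; 4/4 del acc.
1 words, ⪯-incomp.

A = [55tt].


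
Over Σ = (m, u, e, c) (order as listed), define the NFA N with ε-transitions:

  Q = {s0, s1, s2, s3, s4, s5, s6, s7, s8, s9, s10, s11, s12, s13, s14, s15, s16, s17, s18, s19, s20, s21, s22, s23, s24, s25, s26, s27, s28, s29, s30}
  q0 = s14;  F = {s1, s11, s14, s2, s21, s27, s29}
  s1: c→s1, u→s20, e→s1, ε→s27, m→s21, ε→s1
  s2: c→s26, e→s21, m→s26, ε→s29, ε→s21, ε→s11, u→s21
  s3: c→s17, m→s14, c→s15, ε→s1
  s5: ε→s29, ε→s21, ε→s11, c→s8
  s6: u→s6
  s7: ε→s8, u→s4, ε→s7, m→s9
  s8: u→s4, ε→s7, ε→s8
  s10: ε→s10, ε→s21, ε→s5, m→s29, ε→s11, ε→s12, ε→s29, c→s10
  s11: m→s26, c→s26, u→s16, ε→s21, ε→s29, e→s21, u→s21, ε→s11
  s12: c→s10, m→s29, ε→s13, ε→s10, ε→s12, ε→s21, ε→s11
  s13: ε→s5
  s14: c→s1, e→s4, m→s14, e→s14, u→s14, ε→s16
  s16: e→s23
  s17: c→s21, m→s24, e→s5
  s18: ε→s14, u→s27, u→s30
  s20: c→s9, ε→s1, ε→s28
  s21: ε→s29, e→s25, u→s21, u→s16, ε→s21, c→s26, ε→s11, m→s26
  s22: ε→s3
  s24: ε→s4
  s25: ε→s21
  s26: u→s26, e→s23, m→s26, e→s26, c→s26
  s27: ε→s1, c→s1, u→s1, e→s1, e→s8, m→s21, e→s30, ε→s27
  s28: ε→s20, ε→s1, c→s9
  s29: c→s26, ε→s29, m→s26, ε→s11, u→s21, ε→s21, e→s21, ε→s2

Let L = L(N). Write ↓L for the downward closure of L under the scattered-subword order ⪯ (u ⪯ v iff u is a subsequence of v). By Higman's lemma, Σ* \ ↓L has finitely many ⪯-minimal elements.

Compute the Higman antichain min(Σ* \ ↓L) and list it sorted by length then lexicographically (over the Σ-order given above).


A = [cmm, cmc].

|Q|=31, |F|=7, |δ|=104 (46 ε).
min D↑ (4 st, q0=0, F={3}): 0:m→0,u→0,e→0,c→1 1:m→2,u→1,e→1,c→1 2:m→3,u→2,e→2,c→3 3:m→3,u→3,e→3,c→3 [Hopcroft].
'cmm': N↓-sim [18, 17, 9, 2] end={s23,s26} — reject; 3/3 single-dels accept.
'cmc': N↓-sim [18, 17, 9, 2] end={s23,s26} ∉↓L; 3/3 single-dels accept.
2 words, ⪯-incomp.


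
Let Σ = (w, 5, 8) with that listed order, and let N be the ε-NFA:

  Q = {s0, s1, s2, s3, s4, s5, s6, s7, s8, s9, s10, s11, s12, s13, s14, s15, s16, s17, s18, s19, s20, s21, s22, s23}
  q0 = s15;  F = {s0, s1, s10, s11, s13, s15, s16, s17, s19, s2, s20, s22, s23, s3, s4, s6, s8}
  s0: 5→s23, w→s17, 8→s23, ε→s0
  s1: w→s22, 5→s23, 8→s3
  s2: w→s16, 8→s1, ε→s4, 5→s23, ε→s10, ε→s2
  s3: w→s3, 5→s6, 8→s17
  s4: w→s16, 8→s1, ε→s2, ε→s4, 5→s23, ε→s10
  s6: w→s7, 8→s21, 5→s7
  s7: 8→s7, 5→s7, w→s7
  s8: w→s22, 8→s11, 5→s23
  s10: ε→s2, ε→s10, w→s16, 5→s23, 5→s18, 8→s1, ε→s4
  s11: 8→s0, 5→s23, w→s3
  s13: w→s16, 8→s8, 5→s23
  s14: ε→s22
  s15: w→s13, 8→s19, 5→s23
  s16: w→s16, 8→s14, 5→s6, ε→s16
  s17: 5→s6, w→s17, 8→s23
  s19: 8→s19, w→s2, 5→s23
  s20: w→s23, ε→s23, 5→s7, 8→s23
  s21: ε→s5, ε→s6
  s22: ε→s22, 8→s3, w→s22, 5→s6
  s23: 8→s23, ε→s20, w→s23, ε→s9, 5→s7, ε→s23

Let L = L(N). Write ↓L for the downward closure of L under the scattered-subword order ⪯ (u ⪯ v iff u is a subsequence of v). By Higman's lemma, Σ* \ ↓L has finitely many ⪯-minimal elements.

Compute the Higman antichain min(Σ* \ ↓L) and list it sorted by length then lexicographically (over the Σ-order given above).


Antichain: [55, ww5w, w88885, 8w885w].

|Q|=24, |F|=17, |δ|=74 (19 ε).
min D↑ (15 st, q0=0, F={6}): 0:w→1,5→2,8→3 1:w→4,5→2,8→5 2:w→2,5→6,8→2 3:w→7,5→2,8→3 4:w→4,5→8,8→9 5:w→9,5→2,8→10 6:w→6,5→6,8→6 7:w→4,5→2,8→11 8:w→6,5→6,8→8 9:w→9,5→8,8→12 10:w→12,5→2,8→13 11:w→9,5→2,8→12 12:w→12,5→8,8→14 13:w→14,5→2,8→2 14:w→14,5→8,8→2 (ε-aug+det+¬).
'55': |S_i|=[23, 8, 1] end={s7} — reject; 2/2 del acc.
'ww5w': N↓-sim [23, 21, 12, 4, 1] end={s7} rej; 4/4 single-dels accept.
'w88885': |S_i|=[23, 21, 15, 11, 9, 7, 1] end={s7} ∉↓L; 6/6 del acc.
'8w885w': N↓-sim [23, 21, 17, 12, 9, 4, 1] end={s7} ∉↓L; 6/6 single-dels accept.
4 obstructions.


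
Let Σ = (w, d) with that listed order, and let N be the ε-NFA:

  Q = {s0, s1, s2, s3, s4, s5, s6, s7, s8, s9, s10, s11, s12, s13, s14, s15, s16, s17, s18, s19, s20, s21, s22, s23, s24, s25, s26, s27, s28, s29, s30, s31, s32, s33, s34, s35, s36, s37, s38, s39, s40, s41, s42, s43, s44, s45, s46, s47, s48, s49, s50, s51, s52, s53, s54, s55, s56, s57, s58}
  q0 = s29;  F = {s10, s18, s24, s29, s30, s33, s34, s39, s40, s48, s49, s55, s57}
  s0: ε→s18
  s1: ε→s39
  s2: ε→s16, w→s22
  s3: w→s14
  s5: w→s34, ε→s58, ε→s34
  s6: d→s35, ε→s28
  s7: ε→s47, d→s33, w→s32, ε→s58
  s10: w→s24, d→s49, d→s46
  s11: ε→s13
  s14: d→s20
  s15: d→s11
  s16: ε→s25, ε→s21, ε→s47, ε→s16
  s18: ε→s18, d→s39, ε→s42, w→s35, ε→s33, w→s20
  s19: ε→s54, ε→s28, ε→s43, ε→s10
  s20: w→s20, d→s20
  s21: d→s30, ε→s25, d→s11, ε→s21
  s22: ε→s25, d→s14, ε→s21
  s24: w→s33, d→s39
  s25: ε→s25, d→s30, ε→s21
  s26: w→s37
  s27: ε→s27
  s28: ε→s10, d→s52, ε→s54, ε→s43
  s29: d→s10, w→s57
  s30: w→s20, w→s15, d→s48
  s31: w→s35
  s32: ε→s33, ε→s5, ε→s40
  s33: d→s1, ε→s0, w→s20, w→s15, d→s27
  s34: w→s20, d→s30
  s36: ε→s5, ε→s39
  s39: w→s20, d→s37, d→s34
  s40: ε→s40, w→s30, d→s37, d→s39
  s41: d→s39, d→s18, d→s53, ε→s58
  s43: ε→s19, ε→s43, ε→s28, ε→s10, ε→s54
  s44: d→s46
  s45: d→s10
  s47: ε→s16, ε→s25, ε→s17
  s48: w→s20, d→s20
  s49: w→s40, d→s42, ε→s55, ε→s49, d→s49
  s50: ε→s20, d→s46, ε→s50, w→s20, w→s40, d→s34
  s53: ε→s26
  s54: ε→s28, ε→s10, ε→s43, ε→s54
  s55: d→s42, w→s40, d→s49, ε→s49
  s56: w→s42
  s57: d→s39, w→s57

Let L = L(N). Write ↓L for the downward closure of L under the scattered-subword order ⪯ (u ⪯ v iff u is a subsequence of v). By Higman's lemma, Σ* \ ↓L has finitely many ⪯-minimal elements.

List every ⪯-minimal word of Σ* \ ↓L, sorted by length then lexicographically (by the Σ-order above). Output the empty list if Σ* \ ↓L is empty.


|Q|=59, |F|=13, |δ|=118 (56 ε).
min D↑ (12 st, q0=0, F={6}): 0:w→1,d→2 1:w→1,d→3 2:w→4,d→5 3:w→6,d→7 4:w→8,d→3 5:w→9,d→5 6:w→6,d→6 7:w→6,d→10 8:w→6,d→3 9:w→10,d→3 10:w→6,d→11 11:w→6,d→6 [Hopcroft].
'wdw': |S_i|=[24, 19, 11, 4] end={s11,s13,s15,s20} rej; 3/3 deletions ∈↓L.
'dwww': N↓-sim [24, 22, 18, 16, 5] end={s11,s13,s15,s20,s35} — reject; 4/4 single-dels accept.
'wddddd': run [24, 19, 11, 8, 6, 4, 1] end={s20} rej; 6/6 del acc.
'ddwwdd': |S_i|=[24, 22, 16, 10, 6, 4, 1] end={s20} rej; 6/6 del acc.
4 obstructions.

Antichain: [wdw, dwww, wddddd, ddwwdd].


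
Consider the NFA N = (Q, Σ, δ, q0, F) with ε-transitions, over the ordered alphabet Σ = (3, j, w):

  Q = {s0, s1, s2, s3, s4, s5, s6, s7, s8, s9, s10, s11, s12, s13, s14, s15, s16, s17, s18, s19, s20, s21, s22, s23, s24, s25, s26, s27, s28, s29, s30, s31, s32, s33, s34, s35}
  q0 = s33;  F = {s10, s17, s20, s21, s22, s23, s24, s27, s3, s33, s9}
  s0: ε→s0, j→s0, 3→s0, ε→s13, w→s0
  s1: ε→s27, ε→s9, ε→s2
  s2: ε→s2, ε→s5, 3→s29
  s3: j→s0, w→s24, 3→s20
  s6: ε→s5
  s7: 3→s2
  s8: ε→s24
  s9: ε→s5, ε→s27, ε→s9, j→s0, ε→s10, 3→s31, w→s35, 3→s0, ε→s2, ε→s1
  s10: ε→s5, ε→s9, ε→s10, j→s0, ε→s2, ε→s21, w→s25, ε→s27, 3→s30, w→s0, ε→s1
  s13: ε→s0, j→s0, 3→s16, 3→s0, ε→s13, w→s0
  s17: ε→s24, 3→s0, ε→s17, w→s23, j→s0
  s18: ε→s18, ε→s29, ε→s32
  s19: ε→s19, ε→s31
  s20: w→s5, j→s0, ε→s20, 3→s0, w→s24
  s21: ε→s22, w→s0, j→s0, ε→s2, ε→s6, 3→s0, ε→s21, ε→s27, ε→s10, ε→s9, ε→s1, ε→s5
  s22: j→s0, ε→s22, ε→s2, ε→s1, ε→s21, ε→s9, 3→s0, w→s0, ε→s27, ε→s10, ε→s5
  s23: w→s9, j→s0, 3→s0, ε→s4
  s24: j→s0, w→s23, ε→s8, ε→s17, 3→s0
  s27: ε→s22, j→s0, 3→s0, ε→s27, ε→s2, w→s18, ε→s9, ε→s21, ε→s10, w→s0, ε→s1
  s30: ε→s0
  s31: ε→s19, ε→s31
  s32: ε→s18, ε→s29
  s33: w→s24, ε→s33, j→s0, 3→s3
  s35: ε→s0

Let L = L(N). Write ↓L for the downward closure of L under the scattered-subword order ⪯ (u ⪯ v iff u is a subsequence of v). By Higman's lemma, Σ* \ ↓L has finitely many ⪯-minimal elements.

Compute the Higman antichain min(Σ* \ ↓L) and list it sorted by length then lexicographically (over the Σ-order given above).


min(Σ*\↓L) = [j, w3, 333, wwww].

|Q|=36, |F|=11, |δ|=112 (66 ε).
min D↑ (7 st, q0=0, F={2}): 0:3→1,j→2,w→3 1:3→4,j→2,w→3 2:3→2,j→2,w→2 3:3→2,j→2,w→5 4:3→2,j→2,w→3 5:3→2,j→2,w→6 6:3→2,j→2,w→2 [Hopcroft].
'j': run [28, 3] end={s0,s13,s16} — reject; 1/1 del acc.
'w3': N↓-sim [28, 25, 7] end={s0,s13,s16,s19,s29,s30,s31} ∉↓L; 2/2 single-dels accept.
'333': run [28, 27, 26, 7] end={s0,s13,s16,s19,s29,s30,s31} rej; 3/3 deletions ∈↓L.
'wwww': N↓-sim [28, 25, 22, 20, 8] end={s0,s13,s16,s18,s25,s29,s32,s35} — reject; 4/4 deletions ∈↓L.
4 obstructions.


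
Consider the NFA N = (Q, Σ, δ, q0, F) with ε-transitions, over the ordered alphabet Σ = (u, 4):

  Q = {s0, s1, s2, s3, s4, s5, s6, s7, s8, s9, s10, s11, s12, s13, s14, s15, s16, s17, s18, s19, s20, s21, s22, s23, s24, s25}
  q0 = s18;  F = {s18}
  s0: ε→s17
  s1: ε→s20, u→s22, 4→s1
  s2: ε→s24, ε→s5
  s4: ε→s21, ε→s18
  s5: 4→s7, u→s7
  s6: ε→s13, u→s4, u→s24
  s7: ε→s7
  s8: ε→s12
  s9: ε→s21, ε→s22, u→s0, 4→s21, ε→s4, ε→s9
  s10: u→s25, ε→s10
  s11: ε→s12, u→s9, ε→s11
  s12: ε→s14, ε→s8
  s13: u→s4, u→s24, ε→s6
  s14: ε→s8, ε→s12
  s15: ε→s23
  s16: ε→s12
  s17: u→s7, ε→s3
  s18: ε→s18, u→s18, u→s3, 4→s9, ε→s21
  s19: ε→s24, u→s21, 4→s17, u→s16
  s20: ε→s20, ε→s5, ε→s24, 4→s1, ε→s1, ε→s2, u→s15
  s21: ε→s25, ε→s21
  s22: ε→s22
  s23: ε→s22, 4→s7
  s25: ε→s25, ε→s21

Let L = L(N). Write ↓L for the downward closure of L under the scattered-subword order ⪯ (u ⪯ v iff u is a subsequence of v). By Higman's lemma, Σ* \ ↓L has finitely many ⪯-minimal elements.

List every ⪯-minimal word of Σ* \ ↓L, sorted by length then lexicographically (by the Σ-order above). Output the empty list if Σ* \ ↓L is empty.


Antichain: [].

|Q|=26, |F|=1, |δ|=60 (38 ε).
min D↑ (1 st, q0=0, F={}): 0:u→0,4→0 (ε-aug+det+¬).
L(D↑) = ∅; no obstructions.


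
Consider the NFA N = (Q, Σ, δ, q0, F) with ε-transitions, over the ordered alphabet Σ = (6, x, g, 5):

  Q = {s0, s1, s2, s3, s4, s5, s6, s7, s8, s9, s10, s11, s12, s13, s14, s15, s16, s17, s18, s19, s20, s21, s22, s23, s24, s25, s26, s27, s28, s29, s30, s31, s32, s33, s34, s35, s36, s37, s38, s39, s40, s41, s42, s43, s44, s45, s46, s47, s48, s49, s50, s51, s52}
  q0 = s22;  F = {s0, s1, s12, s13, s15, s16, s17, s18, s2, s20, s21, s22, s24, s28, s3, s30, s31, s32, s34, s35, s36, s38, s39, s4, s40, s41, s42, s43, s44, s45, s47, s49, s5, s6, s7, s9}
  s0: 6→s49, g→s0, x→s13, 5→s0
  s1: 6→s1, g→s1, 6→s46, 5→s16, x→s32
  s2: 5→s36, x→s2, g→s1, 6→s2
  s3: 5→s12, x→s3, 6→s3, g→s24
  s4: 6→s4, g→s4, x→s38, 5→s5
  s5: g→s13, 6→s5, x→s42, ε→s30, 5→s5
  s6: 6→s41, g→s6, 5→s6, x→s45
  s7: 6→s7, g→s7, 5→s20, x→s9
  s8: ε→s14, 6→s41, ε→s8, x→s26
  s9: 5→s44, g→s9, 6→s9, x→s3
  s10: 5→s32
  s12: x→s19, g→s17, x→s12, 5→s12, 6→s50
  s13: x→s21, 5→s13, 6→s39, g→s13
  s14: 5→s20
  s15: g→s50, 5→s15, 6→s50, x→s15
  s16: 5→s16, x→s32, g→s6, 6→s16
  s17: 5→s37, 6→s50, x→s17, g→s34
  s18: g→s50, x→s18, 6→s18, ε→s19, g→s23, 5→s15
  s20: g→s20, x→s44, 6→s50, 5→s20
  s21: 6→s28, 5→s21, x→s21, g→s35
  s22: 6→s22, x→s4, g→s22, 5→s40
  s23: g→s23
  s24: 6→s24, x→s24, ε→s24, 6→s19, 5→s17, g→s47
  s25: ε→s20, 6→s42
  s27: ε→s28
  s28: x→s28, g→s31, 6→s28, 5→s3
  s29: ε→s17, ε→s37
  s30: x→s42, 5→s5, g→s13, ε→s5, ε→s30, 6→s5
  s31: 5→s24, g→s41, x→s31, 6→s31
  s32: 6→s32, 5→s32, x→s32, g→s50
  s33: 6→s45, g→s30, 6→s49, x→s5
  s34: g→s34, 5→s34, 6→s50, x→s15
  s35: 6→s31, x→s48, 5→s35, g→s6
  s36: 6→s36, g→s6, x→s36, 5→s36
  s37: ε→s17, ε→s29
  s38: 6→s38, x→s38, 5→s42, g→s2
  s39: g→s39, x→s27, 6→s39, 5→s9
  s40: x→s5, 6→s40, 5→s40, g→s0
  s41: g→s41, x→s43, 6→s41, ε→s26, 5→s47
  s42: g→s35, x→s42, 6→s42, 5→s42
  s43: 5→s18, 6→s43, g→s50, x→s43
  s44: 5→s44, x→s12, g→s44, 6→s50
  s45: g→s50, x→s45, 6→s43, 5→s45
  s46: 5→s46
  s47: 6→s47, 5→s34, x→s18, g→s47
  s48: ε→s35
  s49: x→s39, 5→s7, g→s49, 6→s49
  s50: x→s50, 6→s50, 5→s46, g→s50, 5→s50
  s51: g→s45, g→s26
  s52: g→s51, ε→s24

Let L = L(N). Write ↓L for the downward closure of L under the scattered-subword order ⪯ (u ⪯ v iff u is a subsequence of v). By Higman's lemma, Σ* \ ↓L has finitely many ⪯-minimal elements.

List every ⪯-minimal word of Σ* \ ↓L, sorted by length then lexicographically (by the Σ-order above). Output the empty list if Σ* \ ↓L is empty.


Antichain: [xxggxg, 5g6556].

|Q|=53, |F|=36, |δ|=183 (16 ε).
min D↑ (36 st, q0=0, F={23}): 0:6→0,x→1,g→0,5→2 1:6→1,x→3,g→1,5→4 2:6→2,x→4,g→5,5→2 3:6→3,x→3,g→6,5→7 4:6→4,x→7,g→8,5→4 5:6→9,x→8,g→5,5→5 6:6→6,x→6,g→10,5→11 7:6→7,x→7,g→12,5→7 8:6→13,x→14,g→8,5→8 9:6→9,x→13,g→9,5→15 10:6→10,x→16,g→10,5→17 11:6→11,x→11,g→18,5→11 12:6→19,x→12,g→18,5→12 13:6→13,x→20,g→13,5→21 14:6→20,x→14,g→12,5→14 15:6→15,x→21,g→15,5→22 16:6→16,x→16,g→23,5→16 17:6→17,x→16,g→18,5→17 18:6→24,x→25,g→18,5→18 19:6→19,x→19,g→24,5→26 20:6→20,x→20,g→19,5→27 21:6→21,x→27,g→21,5→28 22:6→23,x→28,g→22,5→22 23:6→23,x→23,g→23,5→23 24:6→24,x→29,g→24,5→30 25:6→29,x→25,g→23,5→25 26:6→26,x→26,g→30,5→31 27:6→27,x→27,g→26,5→32 28:6→23,x→32,g→28,5→28 29:6→29,x→29,g→23,5→33 30:6→30,x→33,g→30,5→34 31:6→23,x→31,g→34,5→31 32:6→23,x→32,g→31,5→32 33:6→33,x→33,g→23,5→35 34:6→23,x→35,g→34,5→34 35:6→23,x→35,g→23,5→35 (ε-aug+det+¬).
'xxggxg': run [45, 39, 32, 25, 16, 9, 3] end={s23,s46,s50} ∉↓L; 6/6 deletions ∈↓L.
'5g6556': run [45, 40, 33, 26, 18, 11, 2] end={s46,s50} ∉↓L; 6/6 del acc.
2 minimals (antichain).


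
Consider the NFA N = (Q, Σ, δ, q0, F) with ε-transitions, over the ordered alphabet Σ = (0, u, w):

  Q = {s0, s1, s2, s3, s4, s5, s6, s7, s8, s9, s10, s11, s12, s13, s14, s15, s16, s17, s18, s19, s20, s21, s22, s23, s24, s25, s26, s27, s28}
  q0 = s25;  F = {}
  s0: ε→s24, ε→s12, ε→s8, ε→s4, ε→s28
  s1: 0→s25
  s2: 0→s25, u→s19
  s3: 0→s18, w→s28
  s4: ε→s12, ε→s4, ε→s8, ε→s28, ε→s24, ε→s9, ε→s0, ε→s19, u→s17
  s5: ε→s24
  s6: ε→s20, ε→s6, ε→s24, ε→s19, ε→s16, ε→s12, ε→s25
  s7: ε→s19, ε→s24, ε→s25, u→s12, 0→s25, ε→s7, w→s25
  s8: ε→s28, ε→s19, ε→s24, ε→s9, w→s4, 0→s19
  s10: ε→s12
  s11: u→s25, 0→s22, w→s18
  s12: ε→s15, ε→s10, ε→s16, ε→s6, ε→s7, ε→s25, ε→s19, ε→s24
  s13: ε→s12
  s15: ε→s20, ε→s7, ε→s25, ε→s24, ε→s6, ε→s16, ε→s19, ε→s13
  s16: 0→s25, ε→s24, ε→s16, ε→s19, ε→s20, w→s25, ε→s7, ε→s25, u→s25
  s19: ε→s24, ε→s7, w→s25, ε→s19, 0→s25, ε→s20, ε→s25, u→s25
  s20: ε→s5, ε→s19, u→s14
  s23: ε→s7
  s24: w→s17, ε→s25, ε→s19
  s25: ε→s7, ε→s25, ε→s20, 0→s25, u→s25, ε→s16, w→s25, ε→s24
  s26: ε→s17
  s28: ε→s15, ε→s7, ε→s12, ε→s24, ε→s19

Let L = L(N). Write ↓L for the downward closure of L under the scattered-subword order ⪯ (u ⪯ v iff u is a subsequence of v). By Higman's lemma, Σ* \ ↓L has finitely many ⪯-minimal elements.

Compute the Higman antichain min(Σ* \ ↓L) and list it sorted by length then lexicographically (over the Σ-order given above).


A = [ε].

|Q|=29, |F|=0, |δ|=99 (74 ε).
min D↑ (1 st, q0=0, F={0}): 0:0→0,u→0,w→0.
ε ∈ L(D↑) ⇒ ↓L = ∅.


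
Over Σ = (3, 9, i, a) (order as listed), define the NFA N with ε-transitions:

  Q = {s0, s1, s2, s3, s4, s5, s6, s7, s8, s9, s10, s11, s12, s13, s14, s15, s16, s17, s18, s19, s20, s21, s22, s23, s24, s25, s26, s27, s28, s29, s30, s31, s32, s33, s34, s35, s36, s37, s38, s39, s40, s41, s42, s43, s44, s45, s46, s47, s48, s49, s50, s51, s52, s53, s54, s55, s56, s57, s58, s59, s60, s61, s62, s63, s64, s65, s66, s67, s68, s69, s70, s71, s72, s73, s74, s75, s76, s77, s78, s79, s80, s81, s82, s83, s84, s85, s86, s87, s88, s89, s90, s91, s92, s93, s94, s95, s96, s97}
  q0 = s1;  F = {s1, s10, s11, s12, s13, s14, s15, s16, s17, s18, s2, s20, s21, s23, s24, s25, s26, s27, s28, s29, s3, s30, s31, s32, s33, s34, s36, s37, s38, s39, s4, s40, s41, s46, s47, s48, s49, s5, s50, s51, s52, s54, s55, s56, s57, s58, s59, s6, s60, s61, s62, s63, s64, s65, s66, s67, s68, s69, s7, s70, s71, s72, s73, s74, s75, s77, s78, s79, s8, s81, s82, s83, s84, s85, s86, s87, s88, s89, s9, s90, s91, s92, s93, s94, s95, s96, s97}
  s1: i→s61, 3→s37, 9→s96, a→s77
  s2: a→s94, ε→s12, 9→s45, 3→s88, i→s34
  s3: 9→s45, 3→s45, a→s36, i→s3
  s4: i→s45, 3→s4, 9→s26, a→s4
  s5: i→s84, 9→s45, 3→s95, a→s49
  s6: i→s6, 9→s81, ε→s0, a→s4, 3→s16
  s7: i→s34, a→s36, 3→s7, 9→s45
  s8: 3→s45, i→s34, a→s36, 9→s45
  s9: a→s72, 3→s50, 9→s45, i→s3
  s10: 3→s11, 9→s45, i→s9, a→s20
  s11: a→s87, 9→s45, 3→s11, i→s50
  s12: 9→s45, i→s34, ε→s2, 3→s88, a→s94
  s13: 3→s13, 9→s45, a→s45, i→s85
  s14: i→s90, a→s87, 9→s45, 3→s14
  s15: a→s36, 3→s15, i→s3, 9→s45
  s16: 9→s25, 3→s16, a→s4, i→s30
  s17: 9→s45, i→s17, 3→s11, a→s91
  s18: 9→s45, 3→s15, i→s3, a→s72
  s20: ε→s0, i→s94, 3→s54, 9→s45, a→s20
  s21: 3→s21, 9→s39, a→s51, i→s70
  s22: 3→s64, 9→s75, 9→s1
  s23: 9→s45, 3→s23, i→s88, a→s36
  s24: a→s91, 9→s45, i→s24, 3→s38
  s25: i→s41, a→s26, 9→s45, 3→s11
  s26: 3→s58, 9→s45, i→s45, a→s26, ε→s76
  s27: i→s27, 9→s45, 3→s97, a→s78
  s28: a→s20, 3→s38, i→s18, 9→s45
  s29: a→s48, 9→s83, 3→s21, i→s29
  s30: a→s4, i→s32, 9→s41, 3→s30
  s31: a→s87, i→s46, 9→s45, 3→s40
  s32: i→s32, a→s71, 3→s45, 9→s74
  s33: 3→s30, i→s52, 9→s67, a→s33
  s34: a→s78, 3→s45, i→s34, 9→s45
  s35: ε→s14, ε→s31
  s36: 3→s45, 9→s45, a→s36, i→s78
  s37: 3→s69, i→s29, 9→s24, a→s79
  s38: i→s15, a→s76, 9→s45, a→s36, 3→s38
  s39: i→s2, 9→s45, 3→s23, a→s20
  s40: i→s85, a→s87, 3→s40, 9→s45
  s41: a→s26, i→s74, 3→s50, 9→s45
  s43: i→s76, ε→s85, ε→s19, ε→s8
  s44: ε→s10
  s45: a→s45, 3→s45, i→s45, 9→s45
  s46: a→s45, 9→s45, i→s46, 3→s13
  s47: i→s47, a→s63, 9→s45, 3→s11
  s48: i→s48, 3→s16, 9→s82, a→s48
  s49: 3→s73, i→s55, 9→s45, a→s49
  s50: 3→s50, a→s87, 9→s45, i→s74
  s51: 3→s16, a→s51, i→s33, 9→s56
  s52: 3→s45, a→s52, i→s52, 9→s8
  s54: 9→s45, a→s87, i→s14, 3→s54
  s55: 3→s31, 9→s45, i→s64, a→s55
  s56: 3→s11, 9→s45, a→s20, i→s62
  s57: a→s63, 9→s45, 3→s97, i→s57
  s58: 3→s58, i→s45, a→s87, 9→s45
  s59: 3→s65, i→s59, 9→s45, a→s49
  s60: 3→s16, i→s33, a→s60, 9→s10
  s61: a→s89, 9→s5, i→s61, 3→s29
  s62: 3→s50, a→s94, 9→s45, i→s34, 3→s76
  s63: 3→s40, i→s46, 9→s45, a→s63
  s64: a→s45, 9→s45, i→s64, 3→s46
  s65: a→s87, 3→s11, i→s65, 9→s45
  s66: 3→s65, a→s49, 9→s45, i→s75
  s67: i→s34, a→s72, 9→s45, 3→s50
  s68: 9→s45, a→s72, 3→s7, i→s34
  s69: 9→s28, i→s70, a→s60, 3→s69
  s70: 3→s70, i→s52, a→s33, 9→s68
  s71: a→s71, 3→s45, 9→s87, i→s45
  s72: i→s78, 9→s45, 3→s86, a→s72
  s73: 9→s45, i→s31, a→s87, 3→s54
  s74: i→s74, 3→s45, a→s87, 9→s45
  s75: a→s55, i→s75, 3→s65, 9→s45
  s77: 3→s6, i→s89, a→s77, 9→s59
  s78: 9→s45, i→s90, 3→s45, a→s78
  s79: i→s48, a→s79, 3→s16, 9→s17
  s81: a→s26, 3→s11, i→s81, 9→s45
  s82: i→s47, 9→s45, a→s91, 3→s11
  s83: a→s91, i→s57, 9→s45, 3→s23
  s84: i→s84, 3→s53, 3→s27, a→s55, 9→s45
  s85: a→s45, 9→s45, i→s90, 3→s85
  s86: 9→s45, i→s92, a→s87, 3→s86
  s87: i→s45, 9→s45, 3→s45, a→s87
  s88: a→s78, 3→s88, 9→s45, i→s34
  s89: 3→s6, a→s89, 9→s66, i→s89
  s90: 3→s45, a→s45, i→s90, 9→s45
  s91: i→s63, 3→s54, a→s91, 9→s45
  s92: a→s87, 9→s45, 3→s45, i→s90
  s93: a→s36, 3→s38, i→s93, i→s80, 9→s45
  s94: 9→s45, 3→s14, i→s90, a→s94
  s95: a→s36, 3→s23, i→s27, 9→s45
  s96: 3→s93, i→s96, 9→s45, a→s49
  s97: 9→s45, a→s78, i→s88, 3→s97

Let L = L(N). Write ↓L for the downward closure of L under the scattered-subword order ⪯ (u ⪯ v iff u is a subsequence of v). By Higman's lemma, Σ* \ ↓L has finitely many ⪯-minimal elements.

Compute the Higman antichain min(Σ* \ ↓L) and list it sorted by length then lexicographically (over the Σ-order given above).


|Q|=98, |F|=87, |δ|=371 (11 ε).
min D↑ (87 st, q0=0, F={10}): 0:3→1,9→2,i→3,a→4 1:3→5,9→6,i→7,a→8 2:3→9,9→10,i→2,a→11 3:3→7,9→12,i→3,a→13 4:3→14,9→15,i→13,a→4 5:3→5,9→16,i→17,a→18 6:3→19,9→10,i→6,a→20 7:3→21,9→22,i→7,a→23 8:3→24,9→25,i→23,a→8 9:3→19,9→10,i→9,a→26 10:3→10,9→10,i→10,a→10 11:3→27,9→10,i→28,a→11 12:3→29,9→10,i→30,a→11 13:3→14,9→31,i→13,a→13 14:3→24,9→32,i→14,a→33 15:3→34,9→10,i→15,a→11 16:3→19,9→10,i→35,a→36 17:3→17,9→37,i→38,a→39 18:3→24,9→40,i→39,a→18 19:3→19,9→10,i→41,a→26 20:3→42,9→10,i→43,a→20 21:3→21,9→44,i→17,a→45 22:3→46,9→10,i→47,a→20 23:3→24,9→48,i→23,a→23 24:3→24,9→49,i→50,a→33 25:3→51,9→10,i→25,a→20 26:3→10,9→10,i→52,a→26 27:3→42,9→10,i→53,a→54 28:3→53,9→10,i→55,a→28 29:3→46,9→10,i→56,a→26 30:3→56,9→10,i→30,a→28 31:3→34,9→10,i→57,a→11 32:3→51,9→10,i→32,a→58 33:3→33,9→58,i→10,a→33 34:3→51,9→10,i→34,a→54 35:3→41,9→10,i→59,a→60 36:3→42,9→10,i→61,a→36 37:3→62,9→10,i→63,a→60 38:3→10,9→64,i→38,a→38 39:3→50,9→65,i→38,a→39 40:3→51,9→10,i→66,a→36 41:3→41,9→10,i→59,a→26 42:3→42,9→10,i→67,a→54 43:3→68,9→10,i→69,a→43 44:3→46,9→10,i→70,a→36 45:3→24,9→71,i→39,a→45 46:3→46,9→10,i→72,a→26 47:3→73,9→10,i→47,a→43 48:3→51,9→10,i→74,a→20 49:3→51,9→10,i→75,a→58 50:3→50,9→75,i→76,a→33 51:3→51,9→10,i→77,a→54 52:3→10,9→10,i→78,a→52 53:3→68,9→10,i→69,a→54 54:3→10,9→10,i→10,a→54 55:3→69,9→10,i→55,a→10 56:3→73,9→10,i→56,a→52 57:3→34,9→10,i→57,a→28 58:3→79,9→10,i→10,a→58 59:3→10,9→10,i→59,a→26 60:3→80,9→10,i→52,a→60 61:3→67,9→10,i→78,a→61 62:3→62,9→10,i→63,a→26 63:3→10,9→10,i→63,a→52 64:3→10,9→10,i→63,a→26 65:3→77,9→10,i→63,a→60 66:3→77,9→10,i→59,a→60 67:3→67,9→10,i→78,a→54 68:3→68,9→10,i→81,a→54 69:3→82,9→10,i→69,a→10 70:3→72,9→10,i→63,a→61 71:3→51,9→10,i→83,a→36 72:3→72,9→10,i→63,a→52 73:3→73,9→10,i→72,a→52 74:3→51,9→10,i→74,a→43 75:3→77,9→10,i→84,a→58 76:3→10,9→84,i→76,a→85 77:3→77,9→10,i→84,a→54 78:3→10,9→10,i→78,a→10 79:3→79,9→10,i→10,a→54 80:3→80,9→10,i→86,a→54 81:3→81,9→10,i→78,a→10 82:3→82,9→10,i→81,a→10 83:3→77,9→10,i→63,a→61 84:3→10,9→10,i→84,a→54 85:3→10,9→54,i→10,a→85 86:3→10,9→10,i→78,a→54 (ε-aug+det+¬).
'99': N↓-sim [92, 71, 1] end={s45} ∉↓L; 2/2 single-dels accept.
'93a3': N↓-sim [92, 71, 34, 6, 1] end={s45} rej; 4/4 single-dels accept.
'a3ai': run [92, 62, 30, 7, 1] end={s45} rej; 4/4 del acc.
'33ii3': run [92, 79, 56, 37, 13, 1] end={s45} rej; 5/5 deletions ∈↓L.
'9aiia': N↓-sim [92, 71, 27, 15, 6, 1] end={s45} — reject; 5/5 single-dels accept.
'i9iaia': |S_i|=[92, 84, 58, 36, 17, 6, 1] end={s45} rej; 6/6 del acc.
6 words, ⪯-incomp.

min(Σ*\↓L) = [99, 93a3, a3ai, 33ii3, 9aiia, i9iaia].


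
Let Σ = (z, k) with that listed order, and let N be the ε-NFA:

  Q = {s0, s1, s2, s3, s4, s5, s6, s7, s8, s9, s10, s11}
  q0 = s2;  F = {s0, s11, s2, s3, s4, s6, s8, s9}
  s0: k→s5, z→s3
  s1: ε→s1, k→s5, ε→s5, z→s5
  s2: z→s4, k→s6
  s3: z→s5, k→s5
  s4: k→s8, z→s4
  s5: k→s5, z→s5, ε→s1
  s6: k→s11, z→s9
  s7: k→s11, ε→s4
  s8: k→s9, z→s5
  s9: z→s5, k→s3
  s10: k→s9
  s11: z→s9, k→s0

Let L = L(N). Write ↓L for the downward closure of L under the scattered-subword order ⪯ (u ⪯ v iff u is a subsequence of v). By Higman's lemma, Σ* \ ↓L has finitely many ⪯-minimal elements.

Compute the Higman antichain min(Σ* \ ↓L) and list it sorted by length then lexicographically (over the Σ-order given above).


Antichain: [zkz, kzz, kzkk, kkkk].

|Q|=12, |F|=8, |δ|=26 (4 ε).
min D↑ (9 st, q0=0, F={6}): 0:z→1,k→2 1:z→1,k→3 2:z→4,k→5 3:z→6,k→4 4:z→6,k→7 5:z→4,k→8 6:z→6,k→6 7:z→6,k→6 8:z→7,k→6 (ε-aug+det+¬).
'zkz': N↓-sim [10, 6, 5, 2] end={s1,s5} ∉↓L; 3/3 deletions ∈↓L.
'kzz': N↓-sim [10, 8, 4, 2] end={s1,s5} rej; 3/3 single-dels accept.
'kzkk': run [10, 8, 4, 3, 2] end={s1,s5} ∉↓L; 4/4 deletions ∈↓L.
'kkkk': N↓-sim [10, 8, 6, 4, 2] end={s1,s5} ∉↓L; 4/4 single-dels accept.
4 obstructions.


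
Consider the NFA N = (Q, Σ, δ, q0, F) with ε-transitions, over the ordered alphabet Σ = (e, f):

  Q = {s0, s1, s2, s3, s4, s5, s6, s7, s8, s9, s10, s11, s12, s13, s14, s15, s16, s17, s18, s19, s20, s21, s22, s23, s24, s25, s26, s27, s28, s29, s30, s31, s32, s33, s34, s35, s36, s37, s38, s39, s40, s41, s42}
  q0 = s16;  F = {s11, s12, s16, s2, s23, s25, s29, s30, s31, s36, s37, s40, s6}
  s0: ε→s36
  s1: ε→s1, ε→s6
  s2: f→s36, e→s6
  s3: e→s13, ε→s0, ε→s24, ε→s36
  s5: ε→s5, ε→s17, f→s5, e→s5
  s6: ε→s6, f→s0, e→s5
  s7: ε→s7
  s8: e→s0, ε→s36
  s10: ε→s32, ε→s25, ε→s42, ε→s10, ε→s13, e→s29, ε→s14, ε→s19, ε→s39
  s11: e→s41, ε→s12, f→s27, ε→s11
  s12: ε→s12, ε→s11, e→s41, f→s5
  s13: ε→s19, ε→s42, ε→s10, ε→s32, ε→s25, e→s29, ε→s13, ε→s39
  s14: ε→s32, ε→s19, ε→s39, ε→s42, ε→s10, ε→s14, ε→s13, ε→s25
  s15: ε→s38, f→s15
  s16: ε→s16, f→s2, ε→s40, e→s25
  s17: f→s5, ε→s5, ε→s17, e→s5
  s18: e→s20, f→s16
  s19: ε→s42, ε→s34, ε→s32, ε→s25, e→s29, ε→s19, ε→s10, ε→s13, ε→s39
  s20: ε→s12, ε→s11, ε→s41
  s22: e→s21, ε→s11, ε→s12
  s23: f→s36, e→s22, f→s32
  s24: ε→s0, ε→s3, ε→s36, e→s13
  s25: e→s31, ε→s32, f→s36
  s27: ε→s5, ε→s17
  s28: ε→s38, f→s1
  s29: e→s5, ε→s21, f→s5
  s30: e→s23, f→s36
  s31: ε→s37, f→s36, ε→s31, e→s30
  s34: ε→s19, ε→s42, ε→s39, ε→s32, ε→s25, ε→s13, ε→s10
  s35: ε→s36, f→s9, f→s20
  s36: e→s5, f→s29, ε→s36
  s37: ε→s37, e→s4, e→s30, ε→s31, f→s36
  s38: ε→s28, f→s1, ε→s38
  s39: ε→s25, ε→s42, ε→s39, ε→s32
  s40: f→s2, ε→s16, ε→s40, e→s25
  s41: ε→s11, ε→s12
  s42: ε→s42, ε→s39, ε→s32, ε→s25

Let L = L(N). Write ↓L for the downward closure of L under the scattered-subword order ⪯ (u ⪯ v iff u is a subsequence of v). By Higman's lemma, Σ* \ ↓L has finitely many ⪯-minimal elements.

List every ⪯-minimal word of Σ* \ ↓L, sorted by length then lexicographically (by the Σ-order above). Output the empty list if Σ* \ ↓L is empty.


|Q|=43, |F|=13, |δ|=137 (91 ε).
min D↑ (11 st, q0=0, F={7}): 0:e→1,f→2 1:e→3,f→4 2:e→5,f→4 3:e→6,f→4 4:e→7,f→8 5:e→7,f→4 6:e→9,f→4 7:e→7,f→7 8:e→7,f→7 9:e→10,f→4 10:e→10,f→7.
'efe': |S_i|=[22, 19, 8, 2] end={s17,s5} ∉↓L; 3/3 del acc.
'fee': run [22, 10, 7, 2] end={s17,s5} ∉↓L; 3/3 del acc.
'ffe': run [22, 10, 6, 2] end={s17,s5} — reject; 3/3 del acc.
'efff': N↓-sim [22, 19, 8, 4, 2] end={s17,s5} — reject; 4/4 deletions ∈↓L.
'ffff': |S_i|=[22, 10, 6, 4, 2] end={s17,s5} — reject; 4/4 single-dels accept.
'eeeeef': N↓-sim [22, 19, 16, 14, 12, 8, 3] end={s17,s27,s5} — reject; 6/6 del acc.
6 minimals (antichain).

A = [efe, fee, ffe, efff, ffff, eeeeef].
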